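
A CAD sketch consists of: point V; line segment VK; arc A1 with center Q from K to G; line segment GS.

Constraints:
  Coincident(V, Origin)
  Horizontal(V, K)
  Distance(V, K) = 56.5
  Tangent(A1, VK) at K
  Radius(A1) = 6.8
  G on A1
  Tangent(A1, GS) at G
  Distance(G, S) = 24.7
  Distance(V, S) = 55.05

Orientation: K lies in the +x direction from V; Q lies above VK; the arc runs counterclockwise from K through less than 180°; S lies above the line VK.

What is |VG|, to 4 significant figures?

62.74

Checks: |QG| = 6.800 ✓; ∠(QG, GS) = 90.00° ✓; |GS| = 24.70 ✓; |VS| = 55.05 ✓.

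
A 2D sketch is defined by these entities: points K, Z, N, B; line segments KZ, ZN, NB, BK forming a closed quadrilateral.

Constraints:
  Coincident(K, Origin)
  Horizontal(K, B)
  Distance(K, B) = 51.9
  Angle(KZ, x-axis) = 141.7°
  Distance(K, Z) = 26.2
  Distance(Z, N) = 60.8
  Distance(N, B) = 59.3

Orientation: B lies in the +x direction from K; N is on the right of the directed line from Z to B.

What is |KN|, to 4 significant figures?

38.75

K is at the origin; K and B share the same y with |KB| = 51.9 and B in +x, so B = (51.9, 0). KZ runs at 141.7° with |KZ| = 26.2, so Z = (-20.56, 16.24). N is determined by |ZN| = 60.8 and |NB| = 59.3 together: it lies at the intersection of circle(Z, 60.8) and circle(B, 59.3). With |ZB| = 74.26, the foot of the radical line on ZB is 38.34 from Z and the perpendicular offset is √(60.8² − 38.34²) = 47.19. Taking the right-of-ZB solution: N = (6.535, -38.19).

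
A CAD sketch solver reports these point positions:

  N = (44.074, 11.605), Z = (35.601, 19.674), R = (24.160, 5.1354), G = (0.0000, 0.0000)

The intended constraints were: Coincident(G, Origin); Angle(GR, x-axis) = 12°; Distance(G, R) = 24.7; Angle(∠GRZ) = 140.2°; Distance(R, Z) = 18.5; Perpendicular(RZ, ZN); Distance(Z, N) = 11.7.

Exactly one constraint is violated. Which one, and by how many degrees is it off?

Perpendicular(RZ, ZN) — off by 5.40°.

G = (0.00, 0.00) ✓; GR at 12.00° ✓; |GR| = 24.70 ✓; ∠GRZ = 140.2° ✓; |RZ| = 18.50 ✓; ∠(RZ, ZN) = 95.40° ✗; |ZN| = 11.70 ✓.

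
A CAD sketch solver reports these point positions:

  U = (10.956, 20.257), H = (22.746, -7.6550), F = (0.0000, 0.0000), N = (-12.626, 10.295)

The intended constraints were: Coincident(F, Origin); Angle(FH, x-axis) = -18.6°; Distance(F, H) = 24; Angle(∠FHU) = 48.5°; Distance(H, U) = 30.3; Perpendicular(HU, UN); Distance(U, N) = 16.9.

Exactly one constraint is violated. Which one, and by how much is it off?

Distance(U, N) = 16.9 — off by 8.70.

F = (0.00, 0.00) ✓; FH at -18.60° ✓; |FH| = 24.00 ✓; ∠FHU = 48.50° ✓; |HU| = 30.30 ✓; ∠(HU, UN) = 90.00° ✓; |UN| = 25.60 ✗.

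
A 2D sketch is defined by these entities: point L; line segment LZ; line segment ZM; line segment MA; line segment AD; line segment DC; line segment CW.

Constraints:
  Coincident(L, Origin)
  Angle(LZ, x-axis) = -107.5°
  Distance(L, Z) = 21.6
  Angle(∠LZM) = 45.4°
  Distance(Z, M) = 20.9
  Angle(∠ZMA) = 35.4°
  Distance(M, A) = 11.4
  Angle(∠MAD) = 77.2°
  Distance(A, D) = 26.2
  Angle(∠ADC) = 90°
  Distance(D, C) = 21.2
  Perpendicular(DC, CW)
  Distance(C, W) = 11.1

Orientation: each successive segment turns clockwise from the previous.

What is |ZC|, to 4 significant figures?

33.28

∠MAD = 77.2° gives AD at -129.5° from the x-axis; with |AD| = 26.2, D = (-22.76, -27.47). ∠ADC = 90.0° gives DC at 140.5° from the x-axis; with |DC| = 21.2, C = (-39.11, -13.98). Then |ZC| = |C − Z| = 33.28.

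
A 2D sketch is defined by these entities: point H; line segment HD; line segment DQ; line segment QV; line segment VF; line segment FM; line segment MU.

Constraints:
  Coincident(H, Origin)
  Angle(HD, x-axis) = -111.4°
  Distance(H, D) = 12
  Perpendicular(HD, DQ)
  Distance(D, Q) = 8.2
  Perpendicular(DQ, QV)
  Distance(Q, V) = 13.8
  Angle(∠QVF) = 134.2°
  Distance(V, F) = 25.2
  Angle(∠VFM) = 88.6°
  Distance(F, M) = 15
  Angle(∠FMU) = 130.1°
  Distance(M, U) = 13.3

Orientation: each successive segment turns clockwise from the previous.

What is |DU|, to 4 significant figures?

19.76

∠VFM = 88.6° gives FM at -68.60° from the x-axis; with |FM| = 15.0, M = (21.73, 0.4674). ∠FMU = 130.1° gives MU at -118.5° from the x-axis; with |MU| = 13.3, U = (15.38, -11.22). Then |DU| = |U − D| = 19.76.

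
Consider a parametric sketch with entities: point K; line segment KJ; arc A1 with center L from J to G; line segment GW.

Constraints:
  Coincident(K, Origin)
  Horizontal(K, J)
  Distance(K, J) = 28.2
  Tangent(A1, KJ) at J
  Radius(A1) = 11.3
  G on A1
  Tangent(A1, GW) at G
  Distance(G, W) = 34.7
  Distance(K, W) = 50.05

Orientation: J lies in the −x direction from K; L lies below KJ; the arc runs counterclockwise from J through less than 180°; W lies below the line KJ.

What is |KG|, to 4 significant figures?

41.51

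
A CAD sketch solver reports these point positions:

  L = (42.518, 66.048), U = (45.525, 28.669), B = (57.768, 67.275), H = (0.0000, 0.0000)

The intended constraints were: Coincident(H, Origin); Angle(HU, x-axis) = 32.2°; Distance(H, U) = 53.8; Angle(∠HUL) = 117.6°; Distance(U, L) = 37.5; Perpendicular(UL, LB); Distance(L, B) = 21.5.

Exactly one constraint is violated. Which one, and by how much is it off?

Distance(L, B) = 21.5 — off by 6.20.

H = (0.00, 0.00) ✓; HU at 32.20° ✓; |HU| = 53.80 ✓; ∠HUL = 117.6° ✓; |UL| = 37.50 ✓; ∠(UL, LB) = 90.00° ✓; |LB| = 15.30 ✗.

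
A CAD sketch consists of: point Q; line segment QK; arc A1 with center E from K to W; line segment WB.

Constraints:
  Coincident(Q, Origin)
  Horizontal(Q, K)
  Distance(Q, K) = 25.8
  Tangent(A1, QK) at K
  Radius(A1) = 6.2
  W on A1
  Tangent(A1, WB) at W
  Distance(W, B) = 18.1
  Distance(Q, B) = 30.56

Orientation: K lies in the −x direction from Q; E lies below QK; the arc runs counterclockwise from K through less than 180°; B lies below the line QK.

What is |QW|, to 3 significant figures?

32.2

Q is at the origin; Q and K share the same y with |QK| = 25.8 and K on the −x side, so K = (-25.8, 0.00). Tangency of A1 to QK means the radius EK is perpendicular to QK, so E = K + (0, -6.2) = (-25.8, -6.20). Since EW ⟂ WB (tangency), |EB| = √(6.2² + 18.1²) = 19.1 regardless of where W sits on A1. So B lies on both circle(Q, 30.56) and circle(E, 19.1); the below-QK intersection is B = (-18.9, -24.0). W is the foot of the tangent from B: W = (-30.5, -10.2).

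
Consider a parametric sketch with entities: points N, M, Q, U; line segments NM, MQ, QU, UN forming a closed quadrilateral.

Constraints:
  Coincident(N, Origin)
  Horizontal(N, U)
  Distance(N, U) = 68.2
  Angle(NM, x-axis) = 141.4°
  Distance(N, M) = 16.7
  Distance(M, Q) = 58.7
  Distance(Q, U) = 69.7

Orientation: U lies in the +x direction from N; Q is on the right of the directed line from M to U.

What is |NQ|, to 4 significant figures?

44.18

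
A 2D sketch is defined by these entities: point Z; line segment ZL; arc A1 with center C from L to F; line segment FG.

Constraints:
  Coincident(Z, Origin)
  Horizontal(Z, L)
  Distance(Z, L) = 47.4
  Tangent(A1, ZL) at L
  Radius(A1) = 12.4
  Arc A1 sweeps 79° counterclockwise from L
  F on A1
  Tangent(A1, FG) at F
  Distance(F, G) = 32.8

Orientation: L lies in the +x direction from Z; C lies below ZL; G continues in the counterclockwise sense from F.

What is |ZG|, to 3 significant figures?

51.2

Z is at the origin; ZL is horizontal with |ZL| = 47.4 and L on the +x side, so L = (47.4, 0.00). The tangent condition forces CL to be normal to ZL, so C = L + (0, -12.4) = (47.4, -12.4). On A1, L sits at bearing 90° from C; a 79° counterclockwise sweep puts F at bearing 169°, so F = C + 12.4·(cos 169°, sin 169°) = (35.2, -10.0). A1 meets FG tangentially, so CF is at right angles to FG, so FG runs along (−sin 169°, cos 169°); with |FG| = 32.8, G = (29.0, -42.2). Then |ZG| = |G − Z| = 51.2.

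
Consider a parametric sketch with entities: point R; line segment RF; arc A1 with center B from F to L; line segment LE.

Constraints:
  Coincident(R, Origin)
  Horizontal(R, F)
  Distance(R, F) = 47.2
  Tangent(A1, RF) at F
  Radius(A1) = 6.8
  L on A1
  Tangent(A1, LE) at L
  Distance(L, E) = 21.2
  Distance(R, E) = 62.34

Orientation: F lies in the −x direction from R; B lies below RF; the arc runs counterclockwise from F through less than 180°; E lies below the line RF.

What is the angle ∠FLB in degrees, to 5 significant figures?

47.871°

Checks: |BL| = 6.800 ✓; ∠(BL, LE) = 90.00° ✓; |LE| = 21.20 ✓; |RE| = 62.34 ✓.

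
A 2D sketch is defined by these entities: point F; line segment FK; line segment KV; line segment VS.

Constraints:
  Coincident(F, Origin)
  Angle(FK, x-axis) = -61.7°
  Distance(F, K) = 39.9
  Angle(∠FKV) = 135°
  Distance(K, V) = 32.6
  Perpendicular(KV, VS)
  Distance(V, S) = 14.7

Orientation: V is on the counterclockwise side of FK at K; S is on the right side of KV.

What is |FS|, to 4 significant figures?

74.43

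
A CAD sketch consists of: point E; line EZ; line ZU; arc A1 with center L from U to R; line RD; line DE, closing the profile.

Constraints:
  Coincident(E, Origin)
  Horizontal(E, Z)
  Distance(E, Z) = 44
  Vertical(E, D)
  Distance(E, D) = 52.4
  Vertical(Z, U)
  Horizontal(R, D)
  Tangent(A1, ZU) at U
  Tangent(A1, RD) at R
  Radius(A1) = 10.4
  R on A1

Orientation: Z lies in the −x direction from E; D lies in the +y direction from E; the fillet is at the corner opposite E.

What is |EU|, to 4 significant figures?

60.83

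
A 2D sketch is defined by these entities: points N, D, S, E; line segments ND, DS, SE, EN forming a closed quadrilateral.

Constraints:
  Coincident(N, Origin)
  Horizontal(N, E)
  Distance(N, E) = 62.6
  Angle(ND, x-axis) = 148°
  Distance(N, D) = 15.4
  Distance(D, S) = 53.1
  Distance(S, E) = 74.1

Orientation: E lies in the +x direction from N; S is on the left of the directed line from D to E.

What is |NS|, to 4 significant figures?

56.09

N is at the origin; N and E share the same y with |NE| = 62.6 and E in +x, so E = (62.6, 0). ND runs at 148.0° with |ND| = 15.4, so D = (-13.06, 8.161). S is determined by |DS| = 53.1 and |SE| = 74.1 together: it lies at the intersection of circle(D, 53.1) and circle(E, 74.1). With |DE| = 76.10, the foot of the radical line on DE is 20.50 from D and the perpendicular offset is √(53.1² − 20.50²) = 48.98. Taking the left-of-DE solution: S = (12.57, 54.66).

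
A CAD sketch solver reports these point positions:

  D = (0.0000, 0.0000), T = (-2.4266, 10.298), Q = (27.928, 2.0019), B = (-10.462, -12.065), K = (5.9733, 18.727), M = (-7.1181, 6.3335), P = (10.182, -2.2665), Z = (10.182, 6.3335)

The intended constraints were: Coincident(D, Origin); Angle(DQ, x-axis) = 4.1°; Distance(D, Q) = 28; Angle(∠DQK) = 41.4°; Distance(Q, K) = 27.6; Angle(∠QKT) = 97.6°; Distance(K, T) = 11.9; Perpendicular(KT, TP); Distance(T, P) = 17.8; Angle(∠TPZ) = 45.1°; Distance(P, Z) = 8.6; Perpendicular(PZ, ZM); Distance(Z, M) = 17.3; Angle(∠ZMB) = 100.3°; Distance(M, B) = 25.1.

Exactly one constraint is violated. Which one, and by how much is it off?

Distance(M, B) = 25.1 — off by 6.40.

D = (0.00, 0.00) ✓; DQ at 4.100° ✓; |DQ| = 28.00 ✓; ∠DQK = 41.40° ✓; |QK| = 27.60 ✓; ∠QKT = 97.60° ✓; |KT| = 11.90 ✓; ∠(KT, TP) = 90.00° ✓; |TP| = 17.80 ✓; ∠TPZ = 45.10° ✓; |PZ| = 8.600 ✓; ∠(PZ, ZM) = 90.00° ✓; |ZM| = 17.30 ✓; ∠ZMB = 100.3° ✓; |MB| = 18.70 ✗.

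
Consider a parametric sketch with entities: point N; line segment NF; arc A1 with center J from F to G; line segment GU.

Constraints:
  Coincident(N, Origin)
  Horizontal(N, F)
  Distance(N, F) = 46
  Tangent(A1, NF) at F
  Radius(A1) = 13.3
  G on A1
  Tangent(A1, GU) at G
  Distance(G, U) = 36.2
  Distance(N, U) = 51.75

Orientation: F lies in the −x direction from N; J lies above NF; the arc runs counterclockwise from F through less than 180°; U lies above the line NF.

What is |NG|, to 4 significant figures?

34.61

Checks: |JG| = 13.30 ✓; ∠(JG, GU) = 90.00° ✓; |GU| = 36.20 ✓; |NU| = 51.75 ✓.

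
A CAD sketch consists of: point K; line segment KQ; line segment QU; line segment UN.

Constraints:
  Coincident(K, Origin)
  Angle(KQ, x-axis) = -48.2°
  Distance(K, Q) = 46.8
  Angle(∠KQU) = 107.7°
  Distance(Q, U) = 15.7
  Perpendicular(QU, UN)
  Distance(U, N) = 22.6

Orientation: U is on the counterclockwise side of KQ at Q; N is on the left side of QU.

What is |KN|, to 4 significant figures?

37.14

K is at the origin; KQ runs at -48.2° with length 46.8, so Q = 46.8·(cos -48.2°, sin -48.2°) = (31.19, -34.89). ∠KQU = 107.7°, so QU runs at -48.2° + (180° − 107.7°) = 24.10° from the x-axis; with |QU| = 15.7, U = Q + 15.7·(cos 24.10°, sin 24.10°) = (45.53, -28.48). QU is perpendicular to UN; with |UN| = 22.6 on the left of QU, N = U + 22.6·(-0.4083, 0.9128) = (36.30, -7.847). Then |KN| = |N − K| = 37.14.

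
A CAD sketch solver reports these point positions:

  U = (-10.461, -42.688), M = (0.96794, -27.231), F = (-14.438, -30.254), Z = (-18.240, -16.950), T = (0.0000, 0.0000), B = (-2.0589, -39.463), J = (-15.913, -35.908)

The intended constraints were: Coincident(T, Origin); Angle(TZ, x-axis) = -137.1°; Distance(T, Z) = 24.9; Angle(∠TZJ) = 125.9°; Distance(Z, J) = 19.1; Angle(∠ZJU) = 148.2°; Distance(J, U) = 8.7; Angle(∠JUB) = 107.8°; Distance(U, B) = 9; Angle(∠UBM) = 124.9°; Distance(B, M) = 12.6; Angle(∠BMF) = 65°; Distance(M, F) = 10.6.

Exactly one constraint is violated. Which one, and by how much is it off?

Distance(M, F) = 10.6 — off by 5.10.

T = (0.00, 0.00) ✓; TZ at -137.1° ✓; |TZ| = 24.90 ✓; ∠TZJ = 125.9° ✓; |ZJ| = 19.10 ✓; ∠ZJU = 148.2° ✓; |JU| = 8.700 ✓; ∠JUB = 107.8° ✓; |UB| = 9.000 ✓; ∠UBM = 124.9° ✓; |BM| = 12.60 ✓; ∠BMF = 65.00° ✓; |MF| = 15.70 ✗.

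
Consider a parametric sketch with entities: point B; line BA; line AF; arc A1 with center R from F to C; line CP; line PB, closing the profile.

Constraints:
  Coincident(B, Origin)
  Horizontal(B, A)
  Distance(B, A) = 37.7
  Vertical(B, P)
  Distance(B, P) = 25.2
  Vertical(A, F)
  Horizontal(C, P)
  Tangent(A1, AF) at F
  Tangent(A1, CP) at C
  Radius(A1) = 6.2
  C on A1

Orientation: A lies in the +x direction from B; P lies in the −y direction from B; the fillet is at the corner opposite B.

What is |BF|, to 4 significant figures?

42.22

B is at the origin; B and A share the same y with |BA| = 37.7 and A on the +x side, so A = (37.70, 0.000). BP is vertical with |BP| = 25.2 and P on the −y side, so P = (0.000, -25.20). The virtual corner opposite B is at (37.70, -25.20). Tangency of A1 to AF means the radius RF is perpendicular to AF and since A1 is tangent to CP there, RC ⟂ CP, with radius 6.2, so the center R sits 6.2 in from both sides at R = (31.50, -19.00). That places the tangent points at F = (37.70, -19.00) on AF and C = (31.50, -25.20) on CP. Then |BF| = |F − B| = 42.22.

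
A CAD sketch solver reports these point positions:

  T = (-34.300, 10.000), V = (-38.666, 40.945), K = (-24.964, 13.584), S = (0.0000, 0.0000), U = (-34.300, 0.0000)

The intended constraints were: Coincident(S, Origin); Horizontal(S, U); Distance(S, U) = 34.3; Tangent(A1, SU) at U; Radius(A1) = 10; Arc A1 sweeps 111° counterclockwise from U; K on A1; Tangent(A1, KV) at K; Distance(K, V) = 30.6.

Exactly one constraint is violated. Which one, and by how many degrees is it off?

Tangent(A1, KV) at K — off by 5.60°.

S = (0.00, 0.00) ✓; S.y = 0.00, U.y = 0.00 ✓; |SU| = 34.30 ✓; ∠(TU, US) = 90.00° ✓; |TU| = 10.00 ✓; bearing(T→K) − bearing(T→U) = 111.0° ✓; |TK| = 10.00 ✓; ∠(TK, KV) = 84.40° ✗; |KV| = 30.60 ✓.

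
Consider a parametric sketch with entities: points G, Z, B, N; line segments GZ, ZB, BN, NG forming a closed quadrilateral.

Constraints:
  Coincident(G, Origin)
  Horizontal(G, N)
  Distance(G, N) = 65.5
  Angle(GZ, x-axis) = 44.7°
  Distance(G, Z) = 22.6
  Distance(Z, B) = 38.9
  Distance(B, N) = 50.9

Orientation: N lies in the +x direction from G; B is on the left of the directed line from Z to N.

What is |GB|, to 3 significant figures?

61.5

Checks: |ZB| = 38.90 ✓; |BN| = 50.90 ✓.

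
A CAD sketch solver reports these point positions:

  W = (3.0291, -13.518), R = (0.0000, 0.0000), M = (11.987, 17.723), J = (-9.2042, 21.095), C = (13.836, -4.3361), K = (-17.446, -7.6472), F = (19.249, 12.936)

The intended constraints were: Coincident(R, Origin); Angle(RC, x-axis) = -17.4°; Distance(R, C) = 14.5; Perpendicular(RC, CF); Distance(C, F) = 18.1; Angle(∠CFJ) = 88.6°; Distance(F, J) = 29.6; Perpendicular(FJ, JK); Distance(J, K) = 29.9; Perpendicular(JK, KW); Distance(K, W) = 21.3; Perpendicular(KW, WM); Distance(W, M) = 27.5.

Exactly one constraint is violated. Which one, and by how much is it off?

Distance(W, M) = 27.5 — off by 5.00.

R = (0.00, 0.00) ✓; RC at -17.40° ✓; |RC| = 14.50 ✓; ∠(RC, CF) = 90.00° ✓; |CF| = 18.10 ✓; ∠CFJ = 88.60° ✓; |FJ| = 29.60 ✓; ∠(FJ, JK) = 90.00° ✓; |JK| = 29.90 ✓; ∠(JK, KW) = 90.00° ✓; |KW| = 21.30 ✓; ∠(KW, WM) = 90.00° ✓; |WM| = 32.50 ✗.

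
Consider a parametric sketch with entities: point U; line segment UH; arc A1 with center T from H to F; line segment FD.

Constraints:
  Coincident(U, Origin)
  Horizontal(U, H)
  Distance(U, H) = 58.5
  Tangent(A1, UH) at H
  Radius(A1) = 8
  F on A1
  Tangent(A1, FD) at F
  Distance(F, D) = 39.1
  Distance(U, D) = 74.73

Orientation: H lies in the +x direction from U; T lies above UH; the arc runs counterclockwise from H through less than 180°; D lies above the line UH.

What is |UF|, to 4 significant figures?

67.01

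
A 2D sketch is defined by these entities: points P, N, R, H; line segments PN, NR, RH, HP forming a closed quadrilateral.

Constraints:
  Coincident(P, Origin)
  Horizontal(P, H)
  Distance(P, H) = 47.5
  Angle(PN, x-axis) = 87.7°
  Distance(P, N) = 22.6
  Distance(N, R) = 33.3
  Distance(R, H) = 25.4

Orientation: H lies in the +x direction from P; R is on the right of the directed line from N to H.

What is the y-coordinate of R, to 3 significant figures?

-2.96

P is at the origin; P and H share the same y with |PH| = 47.5 and H in +x, so H = (47.5, 0). PN runs at 87.7° with |PN| = 22.6, so N = (0.907, 22.6). R is determined by |NR| = 33.3 and |RH| = 25.4 together: it lies at the intersection of circle(N, 33.3) and circle(H, 25.4). With |NH| = 51.8, the foot of the radical line on NH is 30.4 from N and the perpendicular offset is √(33.3² − 30.4²) = 13.7. Taking the right-of-NH solution: R = (22.3, -2.96).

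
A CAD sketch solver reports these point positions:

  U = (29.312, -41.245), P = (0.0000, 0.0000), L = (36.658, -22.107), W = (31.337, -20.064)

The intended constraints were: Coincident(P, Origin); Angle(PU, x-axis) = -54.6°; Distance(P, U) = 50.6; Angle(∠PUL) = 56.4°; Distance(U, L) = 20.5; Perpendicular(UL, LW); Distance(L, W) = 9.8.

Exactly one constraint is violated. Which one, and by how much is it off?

Distance(L, W) = 9.8 — off by 4.10.

P = (0.00, 0.00) ✓; PU at -54.60° ✓; |PU| = 50.60 ✓; ∠PUL = 56.40° ✓; |UL| = 20.50 ✓; ∠(UL, LW) = 89.99° ✓; |LW| = 5.700 ✗.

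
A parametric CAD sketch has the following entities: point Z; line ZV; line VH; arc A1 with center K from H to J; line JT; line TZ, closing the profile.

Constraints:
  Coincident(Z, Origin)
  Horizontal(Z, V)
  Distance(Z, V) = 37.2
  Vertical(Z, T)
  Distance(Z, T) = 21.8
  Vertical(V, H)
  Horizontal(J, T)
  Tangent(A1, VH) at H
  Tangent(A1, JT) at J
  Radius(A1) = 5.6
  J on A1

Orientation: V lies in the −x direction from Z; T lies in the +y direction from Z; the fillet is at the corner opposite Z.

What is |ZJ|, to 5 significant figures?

38.390

Z is at the origin; Z and V share the same y with |ZV| = 37.2 and V on the −x side, so V = (-37.200, 0.0000). Z and T share the same x with |ZT| = 21.8 and T on the +y side, so T = (0.0000, 21.800). The virtual corner opposite Z is at (-37.200, 21.800). Tangency of A1 to VH means the radius KH is perpendicular to VH and since A1 is tangent to JT there, KJ ⟂ JT, with radius 5.6, so the center K sits 5.6 in from both sides at K = (-31.600, 16.200). That places the tangent points at H = (-37.200, 16.200) on VH and J = (-31.600, 21.800) on JT. Then |ZJ| = |J − Z| = 38.390.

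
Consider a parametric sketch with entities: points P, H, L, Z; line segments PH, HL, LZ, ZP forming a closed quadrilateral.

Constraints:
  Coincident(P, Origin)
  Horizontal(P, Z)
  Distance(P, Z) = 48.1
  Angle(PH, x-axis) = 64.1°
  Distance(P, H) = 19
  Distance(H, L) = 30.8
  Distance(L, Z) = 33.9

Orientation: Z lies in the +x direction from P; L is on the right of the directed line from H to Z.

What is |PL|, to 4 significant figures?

20.83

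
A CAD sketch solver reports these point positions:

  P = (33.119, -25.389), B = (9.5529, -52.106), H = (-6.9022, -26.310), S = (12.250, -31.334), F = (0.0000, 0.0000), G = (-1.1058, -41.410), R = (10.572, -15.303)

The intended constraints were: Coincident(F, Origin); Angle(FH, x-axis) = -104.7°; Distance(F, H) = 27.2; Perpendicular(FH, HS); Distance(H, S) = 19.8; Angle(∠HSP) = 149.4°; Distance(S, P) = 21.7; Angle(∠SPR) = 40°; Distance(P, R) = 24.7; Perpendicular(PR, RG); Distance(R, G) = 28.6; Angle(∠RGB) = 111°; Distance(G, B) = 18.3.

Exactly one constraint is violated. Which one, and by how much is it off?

Distance(G, B) = 18.3 — off by 3.20.

F = (0.00, 0.00) ✓; FH at -104.7° ✓; |FH| = 27.20 ✓; ∠(FH, HS) = 90.00° ✓; |HS| = 19.80 ✓; ∠HSP = 149.4° ✓; |SP| = 21.70 ✓; ∠SPR = 40.00° ✓; |PR| = 24.70 ✓; ∠(PR, RG) = 90.00° ✓; |RG| = 28.60 ✓; ∠RGB = 111.0° ✓; |GB| = 15.10 ✗.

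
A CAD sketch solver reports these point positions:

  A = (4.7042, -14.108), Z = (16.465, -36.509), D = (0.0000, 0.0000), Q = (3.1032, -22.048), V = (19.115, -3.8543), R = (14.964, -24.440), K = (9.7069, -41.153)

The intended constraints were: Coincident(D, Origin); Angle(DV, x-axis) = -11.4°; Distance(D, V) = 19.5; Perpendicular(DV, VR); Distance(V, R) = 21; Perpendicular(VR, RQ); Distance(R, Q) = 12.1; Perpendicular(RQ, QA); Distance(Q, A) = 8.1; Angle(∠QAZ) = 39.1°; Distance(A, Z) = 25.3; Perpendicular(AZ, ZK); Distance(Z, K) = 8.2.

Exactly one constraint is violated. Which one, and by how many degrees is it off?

Perpendicular(AZ, ZK) — off by 6.80°.

D = (0.00, 0.00) ✓; DV at -11.40° ✓; |DV| = 19.50 ✓; ∠(DV, VR) = 90.00° ✓; |VR| = 21.00 ✓; ∠(VR, RQ) = 90.00° ✓; |RQ| = 12.10 ✓; ∠(RQ, QA) = 90.00° ✓; |QA| = 8.100 ✓; ∠QAZ = 39.10° ✓; |AZ| = 25.30 ✓; ∠(AZ, ZK) = 83.20° ✗; |ZK| = 8.200 ✓.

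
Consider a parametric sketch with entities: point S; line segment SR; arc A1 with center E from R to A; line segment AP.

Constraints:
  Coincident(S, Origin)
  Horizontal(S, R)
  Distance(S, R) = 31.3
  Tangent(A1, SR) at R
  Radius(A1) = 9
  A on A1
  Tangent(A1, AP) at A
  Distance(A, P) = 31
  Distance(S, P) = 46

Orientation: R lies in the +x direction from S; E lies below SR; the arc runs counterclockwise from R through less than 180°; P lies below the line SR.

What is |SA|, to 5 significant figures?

24.078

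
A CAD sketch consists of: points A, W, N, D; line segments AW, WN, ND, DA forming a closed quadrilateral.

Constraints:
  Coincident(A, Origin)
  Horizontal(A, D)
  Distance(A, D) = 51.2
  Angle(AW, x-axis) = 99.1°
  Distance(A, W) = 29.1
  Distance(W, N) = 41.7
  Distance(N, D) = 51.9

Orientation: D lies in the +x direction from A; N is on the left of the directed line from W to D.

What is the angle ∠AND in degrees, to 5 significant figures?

55.155°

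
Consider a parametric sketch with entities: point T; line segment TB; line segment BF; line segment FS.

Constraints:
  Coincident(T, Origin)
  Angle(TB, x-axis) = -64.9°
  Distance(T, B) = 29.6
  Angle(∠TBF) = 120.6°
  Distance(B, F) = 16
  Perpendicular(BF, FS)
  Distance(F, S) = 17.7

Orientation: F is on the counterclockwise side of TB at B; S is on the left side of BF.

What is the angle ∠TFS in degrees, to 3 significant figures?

50.6°

∠TBF = 120.6°, so BF runs at -64.9° + (180° − 120.6°) = -5.50° from the x-axis; with |BF| = 16.0, F = B + 16.0·(cos -5.50°, sin -5.50°) = (28.5, -28.3). The perpendicularity gives FS at right angles to BF; with |FS| = 17.7 on the left of BF, S = F + 17.7·(0.0958, 0.995) = (30.2, -10.7). Then cos ∠TFS = FT·FS / (|FT||FS|), giving 50.6°.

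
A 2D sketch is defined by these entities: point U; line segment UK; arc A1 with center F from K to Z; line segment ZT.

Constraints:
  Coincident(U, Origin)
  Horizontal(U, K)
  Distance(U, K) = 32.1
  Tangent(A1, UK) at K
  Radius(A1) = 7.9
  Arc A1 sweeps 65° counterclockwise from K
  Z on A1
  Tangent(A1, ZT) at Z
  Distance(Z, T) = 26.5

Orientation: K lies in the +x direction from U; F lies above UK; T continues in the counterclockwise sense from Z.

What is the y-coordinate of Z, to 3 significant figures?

4.56

A1 meets UK tangentially, so FK is at right angles to UK, so F = K + (0, 7.9) = (32.1, 7.90). On A1, K sits at bearing -90° from F; a 65° counterclockwise sweep puts Z at bearing -25°, so Z = F + 7.9·(cos -25°, sin -25°) = (39.3, 4.56). So Z.y = 4.56.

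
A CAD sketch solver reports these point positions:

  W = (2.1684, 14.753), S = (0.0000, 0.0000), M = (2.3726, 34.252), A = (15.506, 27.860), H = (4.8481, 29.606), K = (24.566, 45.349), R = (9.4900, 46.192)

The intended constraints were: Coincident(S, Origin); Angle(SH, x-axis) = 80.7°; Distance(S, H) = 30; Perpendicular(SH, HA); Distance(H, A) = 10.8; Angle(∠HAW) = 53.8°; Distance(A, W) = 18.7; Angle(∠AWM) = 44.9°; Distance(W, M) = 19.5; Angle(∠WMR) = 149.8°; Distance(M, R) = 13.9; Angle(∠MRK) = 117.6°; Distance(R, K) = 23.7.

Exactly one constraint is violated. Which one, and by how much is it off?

Distance(R, K) = 23.7 — off by 8.60.

S = (0.00, 0.00) ✓; SH at 80.70° ✓; |SH| = 30.00 ✓; ∠(SH, HA) = 90.00° ✓; |HA| = 10.80 ✓; ∠HAW = 53.80° ✓; |AW| = 18.70 ✓; ∠AWM = 44.90° ✓; |WM| = 19.50 ✓; ∠WMR = 149.8° ✓; |MR| = 13.90 ✓; ∠MRK = 117.6° ✓; |RK| = 15.10 ✗.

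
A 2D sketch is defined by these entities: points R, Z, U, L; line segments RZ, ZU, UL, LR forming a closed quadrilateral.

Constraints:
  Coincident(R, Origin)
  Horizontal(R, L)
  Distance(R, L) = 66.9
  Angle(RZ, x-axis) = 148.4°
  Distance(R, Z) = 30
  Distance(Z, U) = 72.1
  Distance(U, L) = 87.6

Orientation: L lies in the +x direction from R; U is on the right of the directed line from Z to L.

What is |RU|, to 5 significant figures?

52.856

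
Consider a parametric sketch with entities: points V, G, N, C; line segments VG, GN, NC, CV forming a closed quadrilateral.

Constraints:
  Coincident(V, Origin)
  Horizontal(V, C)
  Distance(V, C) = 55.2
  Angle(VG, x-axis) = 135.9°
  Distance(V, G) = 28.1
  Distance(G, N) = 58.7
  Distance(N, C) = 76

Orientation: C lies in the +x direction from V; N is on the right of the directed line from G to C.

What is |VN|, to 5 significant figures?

39.722

Checks: |GN| = 58.70 ✓; |NC| = 76.00 ✓.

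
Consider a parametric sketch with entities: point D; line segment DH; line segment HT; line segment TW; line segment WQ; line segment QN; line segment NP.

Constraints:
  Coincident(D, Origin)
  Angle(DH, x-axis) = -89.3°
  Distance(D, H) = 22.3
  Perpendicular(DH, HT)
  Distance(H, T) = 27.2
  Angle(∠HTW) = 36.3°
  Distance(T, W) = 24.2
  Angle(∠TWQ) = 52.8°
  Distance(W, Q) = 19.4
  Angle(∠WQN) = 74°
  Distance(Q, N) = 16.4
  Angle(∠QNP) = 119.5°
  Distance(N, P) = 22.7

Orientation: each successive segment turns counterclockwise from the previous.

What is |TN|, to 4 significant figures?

3.520

D is at the origin; DH runs at -89.3° with length 22.3, so H = (0.2724, -22.30). The perpendicularity gives HT at right angles to DH, so HT runs at 0.7000°; with |HT| = 27.2, T = (27.47, -21.97). ∠HTW = 36.3° gives TW at 144.4° from the x-axis; with |TW| = 24.2, W = (7.793, -7.879). ∠TWQ = 52.8° gives WQ at -88.40° from the x-axis; with |WQ| = 19.4, Q = (8.335, -27.27). ∠WQN = 74.0° gives QN at 17.60° from the x-axis; with |QN| = 16.4, N = (23.97, -22.31). Then |TN| = |N − T| = 3.520.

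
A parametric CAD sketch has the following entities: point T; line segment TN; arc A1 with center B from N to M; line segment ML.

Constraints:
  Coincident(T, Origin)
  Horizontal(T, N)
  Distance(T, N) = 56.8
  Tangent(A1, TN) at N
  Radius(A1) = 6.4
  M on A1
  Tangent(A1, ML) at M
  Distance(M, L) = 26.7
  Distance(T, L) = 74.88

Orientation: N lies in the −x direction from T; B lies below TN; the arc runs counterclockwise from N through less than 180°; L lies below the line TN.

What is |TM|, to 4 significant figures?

63.31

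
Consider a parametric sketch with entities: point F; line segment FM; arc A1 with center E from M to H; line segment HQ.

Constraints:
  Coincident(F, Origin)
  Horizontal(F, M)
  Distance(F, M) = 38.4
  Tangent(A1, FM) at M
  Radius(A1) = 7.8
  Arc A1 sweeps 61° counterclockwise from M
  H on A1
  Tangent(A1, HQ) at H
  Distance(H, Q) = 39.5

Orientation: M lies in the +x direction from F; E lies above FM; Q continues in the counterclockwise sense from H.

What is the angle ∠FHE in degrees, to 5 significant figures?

34.078°

Since A1 is tangent to FM there, EM ⟂ FM, so E = M + (0, 7.8) = (38.400, 7.8000). On A1, M sits at bearing -90° from E; a 61° counterclockwise sweep puts H at bearing -29°, so H = E + 7.8·(cos -29°, sin -29°) = (45.222, 4.0185). Then cos ∠FHE = HF·HE / (|HF||HE|), giving 34.078°.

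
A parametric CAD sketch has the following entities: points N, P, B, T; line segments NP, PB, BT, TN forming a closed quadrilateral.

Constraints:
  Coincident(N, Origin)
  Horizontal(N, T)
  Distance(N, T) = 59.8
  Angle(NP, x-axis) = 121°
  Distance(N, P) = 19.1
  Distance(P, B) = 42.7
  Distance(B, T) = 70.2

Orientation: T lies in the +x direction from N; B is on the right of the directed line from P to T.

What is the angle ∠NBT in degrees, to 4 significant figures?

56.55°

N is at the origin; N and T share the same y with |NT| = 59.8 and T in +x, so T = (59.8, 0). NP runs at 121.0° with |NP| = 19.1, so P = (-9.837, 16.37). B is determined by |PB| = 42.7 and |BT| = 70.2 together: it lies at the intersection of circle(P, 42.7) and circle(T, 70.2). With |PT| = 71.54, the foot of the radical line on PT is 14.07 from P and the perpendicular offset is √(42.7² − 14.07²) = 40.32. Taking the right-of-PT solution: B = (-5.370, -26.09).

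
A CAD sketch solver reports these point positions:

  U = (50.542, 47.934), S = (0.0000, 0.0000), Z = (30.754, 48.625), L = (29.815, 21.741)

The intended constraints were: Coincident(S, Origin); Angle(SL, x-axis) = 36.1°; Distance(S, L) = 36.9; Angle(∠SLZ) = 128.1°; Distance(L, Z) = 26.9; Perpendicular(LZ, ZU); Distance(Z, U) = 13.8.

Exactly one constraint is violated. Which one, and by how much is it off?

Distance(Z, U) = 13.8 — off by 6.00.

S = (0.00, 0.00) ✓; SL at 36.10° ✓; |SL| = 36.90 ✓; ∠SLZ = 128.1° ✓; |LZ| = 26.90 ✓; ∠(LZ, ZU) = 90.00° ✓; |ZU| = 19.80 ✗.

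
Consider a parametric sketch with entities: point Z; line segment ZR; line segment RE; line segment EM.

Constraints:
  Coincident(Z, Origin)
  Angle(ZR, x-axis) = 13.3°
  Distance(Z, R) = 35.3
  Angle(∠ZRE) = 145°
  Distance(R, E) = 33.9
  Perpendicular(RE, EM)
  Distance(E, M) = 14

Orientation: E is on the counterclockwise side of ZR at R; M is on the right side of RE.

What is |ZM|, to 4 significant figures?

71.55

∠ZRE = 145.0°, so RE runs at 13.3° + (180° − 145.0°) = 48.30° from the x-axis; with |RE| = 33.9, E = R + 33.9·(cos 48.30°, sin 48.30°) = (56.90, 33.43). The perpendicularity gives EM at right angles to RE; with |EM| = 14.0 on the right of RE, M = E + 14.0·(0.7466, -0.6652) = (67.36, 24.12). Then |ZM| = |M − Z| = 71.55.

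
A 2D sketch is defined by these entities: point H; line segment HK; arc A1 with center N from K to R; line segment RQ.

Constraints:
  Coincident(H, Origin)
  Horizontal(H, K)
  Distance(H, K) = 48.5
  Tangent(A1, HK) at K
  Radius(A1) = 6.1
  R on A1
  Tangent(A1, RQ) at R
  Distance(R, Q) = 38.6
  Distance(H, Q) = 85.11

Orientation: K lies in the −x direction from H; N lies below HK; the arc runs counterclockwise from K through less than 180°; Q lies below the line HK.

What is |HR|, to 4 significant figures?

52.89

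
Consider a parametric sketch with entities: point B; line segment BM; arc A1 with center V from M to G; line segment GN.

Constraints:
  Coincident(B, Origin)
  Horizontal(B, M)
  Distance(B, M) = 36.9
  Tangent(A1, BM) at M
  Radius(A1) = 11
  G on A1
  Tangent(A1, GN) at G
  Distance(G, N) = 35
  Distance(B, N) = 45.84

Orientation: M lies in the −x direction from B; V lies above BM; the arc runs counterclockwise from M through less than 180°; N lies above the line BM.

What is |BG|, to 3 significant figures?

27.5

Checks: |VG| = 11.00 ✓; ∠(VG, GN) = 90.00° ✓; |GN| = 35.00 ✓; |BN| = 45.84 ✓.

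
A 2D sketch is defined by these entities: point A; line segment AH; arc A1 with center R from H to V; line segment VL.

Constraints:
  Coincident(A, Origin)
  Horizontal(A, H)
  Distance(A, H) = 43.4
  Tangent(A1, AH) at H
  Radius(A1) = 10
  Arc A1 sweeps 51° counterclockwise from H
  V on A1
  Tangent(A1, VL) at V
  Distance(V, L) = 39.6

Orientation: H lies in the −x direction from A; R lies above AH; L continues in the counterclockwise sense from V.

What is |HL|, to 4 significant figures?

47.52

A is at the origin; AH is horizontal with |AH| = 43.4 and H on the −x side, so H = (-43.40, 0.000). Since A1 is tangent to AH there, RH ⟂ AH, so R = H + (0, 10) = (-43.40, 10.00). On A1, H sits at bearing -90° from R; a 51° counterclockwise sweep puts V at bearing -39°, so V = R + 10.0·(cos -39°, sin -39°) = (-35.63, 3.707). The tangent condition forces RV to be normal to VL, so VL runs along (−sin -39°, cos -39°); with |VL| = 39.6, L = (-10.71, 34.48). Then |HL| = |L − H| = 47.52.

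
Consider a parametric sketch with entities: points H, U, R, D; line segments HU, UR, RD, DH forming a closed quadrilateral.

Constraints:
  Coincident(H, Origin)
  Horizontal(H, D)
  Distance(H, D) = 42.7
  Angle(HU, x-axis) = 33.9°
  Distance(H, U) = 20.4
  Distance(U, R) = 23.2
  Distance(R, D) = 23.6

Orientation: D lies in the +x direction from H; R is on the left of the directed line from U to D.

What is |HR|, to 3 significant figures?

43.6

Checks: |UR| = 23.20 ✓; |RD| = 23.60 ✓.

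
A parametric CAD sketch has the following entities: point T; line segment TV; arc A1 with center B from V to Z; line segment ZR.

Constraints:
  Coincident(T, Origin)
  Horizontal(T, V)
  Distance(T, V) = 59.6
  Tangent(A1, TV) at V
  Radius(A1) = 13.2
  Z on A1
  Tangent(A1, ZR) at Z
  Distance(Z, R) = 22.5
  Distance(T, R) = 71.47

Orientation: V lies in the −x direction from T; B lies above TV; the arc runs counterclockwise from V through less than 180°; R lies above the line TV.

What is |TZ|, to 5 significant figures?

52.194

T is at the origin; T and V share the same y with |TV| = 59.6 and V on the −x side, so V = (-59.600, 0.0000). A1 meets TV tangentially, so BV is at right angles to TV, so B = V + (0, 13.2) = (-59.600, 13.200). Since BZ ⟂ ZR (tangency), |BR| = √(13.2² + 22.5²) = 26.086 regardless of where Z sits on A1. So R lies on both circle(T, 71.47) and circle(B, 26.086); the above-TV intersection is R = (-59.704, 39.286). Z is the foot of the tangent from R: Z = (-48.241, 19.925).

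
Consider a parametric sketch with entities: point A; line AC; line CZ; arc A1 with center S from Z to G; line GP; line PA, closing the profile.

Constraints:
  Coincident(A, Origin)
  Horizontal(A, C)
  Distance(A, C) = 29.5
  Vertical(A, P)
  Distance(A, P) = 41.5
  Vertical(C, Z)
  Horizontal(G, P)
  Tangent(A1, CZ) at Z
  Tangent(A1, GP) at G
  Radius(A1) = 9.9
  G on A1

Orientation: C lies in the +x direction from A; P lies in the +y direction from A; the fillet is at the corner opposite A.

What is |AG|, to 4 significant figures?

45.90

A is at the origin; AC is horizontal with |AC| = 29.5 and C on the +x side, so C = (29.50, 0.000). A and P share the same x with |AP| = 41.5 and P on the +y side, so P = (0.000, 41.50). The virtual corner opposite A is at (29.50, 41.50). The tangent condition forces SZ to be normal to CZ and since A1 is tangent to GP there, SG ⟂ GP, with radius 9.9, so the center S sits 9.9 in from both sides at S = (19.60, 31.60). That places the tangent points at Z = (29.50, 31.60) on CZ and G = (19.60, 41.50) on GP. Then |AG| = |G − A| = 45.90.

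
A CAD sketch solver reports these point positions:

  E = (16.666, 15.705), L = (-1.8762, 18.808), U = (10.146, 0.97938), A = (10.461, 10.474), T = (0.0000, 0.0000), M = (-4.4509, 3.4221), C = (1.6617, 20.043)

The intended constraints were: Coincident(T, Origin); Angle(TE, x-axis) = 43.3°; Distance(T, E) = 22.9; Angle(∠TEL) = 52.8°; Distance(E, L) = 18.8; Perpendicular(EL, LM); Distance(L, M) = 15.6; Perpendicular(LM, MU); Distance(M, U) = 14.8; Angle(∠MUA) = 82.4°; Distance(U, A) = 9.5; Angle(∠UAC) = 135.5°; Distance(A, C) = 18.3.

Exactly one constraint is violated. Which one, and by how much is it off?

Distance(A, C) = 18.3 — off by 5.30.

T = (0.00, 0.00) ✓; TE at 43.30° ✓; |TE| = 22.90 ✓; ∠TEL = 52.80° ✓; |EL| = 18.80 ✓; ∠(EL, LM) = 90.00° ✓; |LM| = 15.60 ✓; ∠(LM, MU) = 90.00° ✓; |MU| = 14.80 ✓; ∠MUA = 82.40° ✓; |UA| = 9.500 ✓; ∠UAC = 135.5° ✓; |AC| = 13.00 ✗.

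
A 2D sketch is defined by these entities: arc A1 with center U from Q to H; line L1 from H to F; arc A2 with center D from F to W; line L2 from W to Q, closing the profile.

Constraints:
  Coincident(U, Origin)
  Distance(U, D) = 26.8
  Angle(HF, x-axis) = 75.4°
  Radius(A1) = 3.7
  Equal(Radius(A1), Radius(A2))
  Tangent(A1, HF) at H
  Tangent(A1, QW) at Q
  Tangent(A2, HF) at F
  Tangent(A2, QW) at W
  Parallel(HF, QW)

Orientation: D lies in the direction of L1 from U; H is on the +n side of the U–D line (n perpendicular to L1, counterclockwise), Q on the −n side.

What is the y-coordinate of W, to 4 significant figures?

25.00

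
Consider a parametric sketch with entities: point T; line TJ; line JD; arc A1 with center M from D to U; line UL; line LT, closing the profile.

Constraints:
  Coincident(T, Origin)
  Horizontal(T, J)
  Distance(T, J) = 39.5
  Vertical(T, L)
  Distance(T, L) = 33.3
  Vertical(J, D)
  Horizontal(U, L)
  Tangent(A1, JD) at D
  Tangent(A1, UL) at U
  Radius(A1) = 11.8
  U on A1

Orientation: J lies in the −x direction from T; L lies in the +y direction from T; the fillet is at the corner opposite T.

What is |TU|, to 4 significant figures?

43.31

The virtual corner opposite T is at (-39.50, 33.30). Tangency of A1 to JD means the radius MD is perpendicular to JD and since A1 is tangent to UL there, MU ⟂ UL, with radius 11.8, so the center M sits 11.8 in from both sides at M = (-27.70, 21.50). That places the tangent points at D = (-39.50, 21.50) on JD and U = (-27.70, 33.30) on UL. Then |TU| = |U − T| = 43.31.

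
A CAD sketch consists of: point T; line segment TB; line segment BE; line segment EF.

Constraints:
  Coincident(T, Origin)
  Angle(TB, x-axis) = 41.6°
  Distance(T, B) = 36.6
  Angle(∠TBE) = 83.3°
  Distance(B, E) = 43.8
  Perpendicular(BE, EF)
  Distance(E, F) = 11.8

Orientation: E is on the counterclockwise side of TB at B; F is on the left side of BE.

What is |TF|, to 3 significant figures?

46.5

T is at the origin; TB runs at 41.6° with length 36.6, so B = 36.6·(cos 41.6°, sin 41.6°) = (27.4, 24.3). ∠TBE = 83.3°, so BE runs at 41.6° + (180° − 83.3°) = 138° from the x-axis; with |BE| = 43.8, E = B + 43.8·(cos 138°, sin 138°) = (-5.33, 53.4). BE is perpendicular to EF; with |EF| = 11.8 on the left of BE, F = E + 11.8·(-0.665, -0.747) = (-13.2, 44.6). Then |TF| = |F − T| = 46.5.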